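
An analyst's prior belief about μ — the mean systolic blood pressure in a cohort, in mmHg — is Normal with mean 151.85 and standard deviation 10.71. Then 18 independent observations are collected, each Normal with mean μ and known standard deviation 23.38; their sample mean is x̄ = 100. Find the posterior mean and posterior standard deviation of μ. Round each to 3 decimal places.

Prior precision 1/τ₀² = 1/10.71² = 0.00871808; data precision n/σ² = 18/23.38² = 0.0329294.
Posterior precision = 0.00871808 + 0.0329294 = 0.0416475, giving posterior SD = 1/√0.0416475 = 4.900.
Posterior mean = (0.00871808·151.85 + 0.0329294·100) / 0.0416475 = 110.854.

Posterior mean ≈ 110.854; posterior SD ≈ 4.900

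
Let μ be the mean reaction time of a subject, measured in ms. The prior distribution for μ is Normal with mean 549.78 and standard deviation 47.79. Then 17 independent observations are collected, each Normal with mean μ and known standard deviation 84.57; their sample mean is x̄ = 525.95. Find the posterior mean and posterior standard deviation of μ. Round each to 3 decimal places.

Posterior mean ≈ 529.657; posterior SD ≈ 18.849

With known σ, the Normal prior is conjugate. Weight on the data is w = (n/σ²)/(n/σ² + 1/τ₀²) = 0.00237693/(0.00237693+0.00043785) = 0.84445.
Posterior mean = w·x̄ + (1−w)·μ₀ = 0.84445·525.95 + 0.15555·549.78 = 529.657. Posterior variance = 1/(0.00237693+0.00043785) = 355.268, so SD = 18.849.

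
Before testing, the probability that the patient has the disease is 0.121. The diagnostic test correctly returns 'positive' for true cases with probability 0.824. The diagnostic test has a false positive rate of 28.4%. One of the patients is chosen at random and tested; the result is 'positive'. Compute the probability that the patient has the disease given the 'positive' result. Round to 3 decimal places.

P(H | E) ≈ 0.285

Write H for 'the patient has the disease'. Prior odds H:¬H = 0.121/0.879 = 0.13766. For the 'positive' outcome, the likelihood ratio is 0.824/0.284 = 2.9014.
Posterior odds = 0.13766 × 2.9014 = 0.39940, so P(H|E) = 0.39940/(1+0.39940) = 0.285.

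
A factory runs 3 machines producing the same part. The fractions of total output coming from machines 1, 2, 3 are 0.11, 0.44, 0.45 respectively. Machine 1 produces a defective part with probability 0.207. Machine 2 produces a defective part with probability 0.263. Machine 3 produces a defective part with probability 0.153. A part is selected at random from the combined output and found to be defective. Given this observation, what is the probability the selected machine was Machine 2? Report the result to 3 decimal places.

Posterior probability ≈ 0.558

Tabulate prior·likelihood by source: [1] prior 0.11, lik 0.207, product 0.02277; [2] prior 0.44, lik 0.263, product 0.1157; [3] prior 0.45, lik 0.153, product 0.06885.
Normalizing constant = 0.20734; the posterior for Machine 2 is its product over the sum, 0.1157/0.20734 = 0.558.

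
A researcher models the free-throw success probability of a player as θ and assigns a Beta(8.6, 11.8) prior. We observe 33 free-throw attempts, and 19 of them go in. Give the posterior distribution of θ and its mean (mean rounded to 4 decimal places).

Posterior: Beta(27.6, 25.8); mean ≈ 0.5169

The binomial likelihood is conjugate to the Beta prior: with 19 successes and 14 failures, the posterior is Beta(8.6+19, 11.8+14) = Beta(27.6, 25.8).
Posterior mean = α/(α+β) = 27.6/53.4 = 0.5169.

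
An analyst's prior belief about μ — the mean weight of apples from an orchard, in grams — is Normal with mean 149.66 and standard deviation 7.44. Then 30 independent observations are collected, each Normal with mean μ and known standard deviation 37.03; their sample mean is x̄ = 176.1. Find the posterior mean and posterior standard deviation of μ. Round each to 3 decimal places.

Prior precision 1/τ₀² = 1/7.44² = 0.0180657; data precision n/σ² = 30/37.03² = 0.0218783.
Posterior precision = 0.0180657 + 0.0218783 = 0.0399440, giving posterior SD = 1/√0.0399440 = 5.004.
Posterior mean = (0.0180657·149.66 + 0.0218783·176.1) / 0.0399440 = 164.142.

Posterior mean ≈ 164.142; posterior SD ≈ 5.004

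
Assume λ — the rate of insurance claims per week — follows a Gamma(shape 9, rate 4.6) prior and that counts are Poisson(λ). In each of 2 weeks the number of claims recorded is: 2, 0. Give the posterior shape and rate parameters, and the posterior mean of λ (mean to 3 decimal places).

Posterior: Gamma(shape=11, rate=6.6); mean ≈ 1.667

The Poisson likelihood adds the total count to the shape and the number of exposure periods to the rate. Here ∑xᵢ = 2 and n = 2, so shape 9→11 and rate 4.6→6.6.
E[λ | data] = 11/6.6 = 1.667.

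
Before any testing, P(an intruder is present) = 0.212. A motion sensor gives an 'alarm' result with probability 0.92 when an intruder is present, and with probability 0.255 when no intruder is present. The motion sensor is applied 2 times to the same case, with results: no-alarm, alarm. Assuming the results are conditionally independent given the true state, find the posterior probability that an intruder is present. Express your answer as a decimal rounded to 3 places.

Posterior P(H) ≈ 0.094

With H the event that an intruder is present, the joint likelihood of the observed sequence is P(data|H) = 0.08·0.92 = 0.073600 and P(data|¬H) = 0.745·0.255 = 0.18998.
Bayes: P(H|data) = 0.212·0.073600 / (0.212·0.073600 + 0.788·0.18998) = 0.015603/0.16530 = 0.0944.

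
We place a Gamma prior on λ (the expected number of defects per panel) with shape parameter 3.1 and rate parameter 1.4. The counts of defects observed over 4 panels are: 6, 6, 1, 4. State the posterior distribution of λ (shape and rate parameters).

Posterior: Gamma(shape=20.1, rate=5.4)

Total count ∑xᵢ = 17 over n = 4 panels.
Gamma is conjugate to the Poisson likelihood: posterior is Gamma(shape = 3.1+17 = 20.1, rate = 1.4+4 = 5.4).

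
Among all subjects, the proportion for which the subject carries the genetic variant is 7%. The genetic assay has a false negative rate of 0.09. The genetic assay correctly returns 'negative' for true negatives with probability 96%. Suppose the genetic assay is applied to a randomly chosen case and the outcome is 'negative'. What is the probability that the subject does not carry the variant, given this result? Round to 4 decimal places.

P(¬H | E) ≈ 0.9930

Let H be the event that the subject carries the genetic variant. P(H) = 0.07, so P(¬H) = 0.93. With E the 'negative' result, P(E|H) = 0.09 and P(E|¬H) = 0.96.
P(E) = 0.09·0.07 + 0.96·0.93 = 0.0063000 + 0.89280 = 0.89910.
By Bayes' theorem, P(H|E) = 0.0063000 / 0.89910 = 0.0070. Hence P(¬H|E) = 1 − 0.0070 = 0.9930.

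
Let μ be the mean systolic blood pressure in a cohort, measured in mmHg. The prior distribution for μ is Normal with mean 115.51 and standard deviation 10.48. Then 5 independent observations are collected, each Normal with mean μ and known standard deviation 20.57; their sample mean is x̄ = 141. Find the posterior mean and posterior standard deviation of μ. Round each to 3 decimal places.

Posterior mean ≈ 129.907; posterior SD ≈ 6.914

Prior precision 1/τ₀² = 1/10.48² = 0.00910495; data precision n/σ² = 5/20.57² = 0.0118168.
Posterior precision = 0.00910495 + 0.0118168 = 0.0209218, giving posterior SD = 1/√0.0209218 = 6.914.
Posterior mean = (0.00910495·115.51 + 0.0118168·141) / 0.0209218 = 129.907.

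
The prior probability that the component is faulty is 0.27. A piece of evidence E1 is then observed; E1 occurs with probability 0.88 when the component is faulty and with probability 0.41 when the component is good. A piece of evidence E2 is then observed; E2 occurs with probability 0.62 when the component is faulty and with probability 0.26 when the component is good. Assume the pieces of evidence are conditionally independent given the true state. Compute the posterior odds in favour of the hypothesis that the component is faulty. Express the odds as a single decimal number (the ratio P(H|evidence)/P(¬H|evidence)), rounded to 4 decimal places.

Prior odds = 0.27/(1−0.27) = 0.36986.
Likelihood ratio for E1 = 0.88/0.41 = 2.1463.
Likelihood ratio for E2 = 0.62/0.26 = 2.3846.
Posterior odds = prior odds × LR₁ × LR₂ = 1.8930.

Posterior odds ≈ 1.8930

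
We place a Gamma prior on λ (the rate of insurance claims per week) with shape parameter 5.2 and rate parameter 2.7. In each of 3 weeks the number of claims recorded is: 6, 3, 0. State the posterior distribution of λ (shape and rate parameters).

Posterior: Gamma(shape=14.2, rate=5.7)

The Poisson likelihood adds the total count to the shape and the number of exposure periods to the rate. Here ∑xᵢ = 9 and n = 3, so shape 5.2→14.2 and rate 2.7→5.7.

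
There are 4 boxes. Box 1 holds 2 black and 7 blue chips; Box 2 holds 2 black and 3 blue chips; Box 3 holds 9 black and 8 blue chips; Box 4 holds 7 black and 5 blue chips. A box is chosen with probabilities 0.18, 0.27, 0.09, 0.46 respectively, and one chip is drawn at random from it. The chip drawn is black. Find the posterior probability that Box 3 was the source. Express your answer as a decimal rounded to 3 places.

Posterior probability ≈ 0.103

P(black|Box 1) = 0.2222; P(black|Box 2) = 0.4; P(black|Box 3) = 0.5294; P(black|Box 4) = 0.5833.
Prior × likelihood for each source: 0.18·0.2222=0.04000, 0.27·0.4=0.1080, 0.09·0.5294=0.04765, 0.46·0.5833=0.2683. Summing gives P(black) = 0.46398.
P(Box 3 | black) = 0.04765 / 0.46398 = 0.103.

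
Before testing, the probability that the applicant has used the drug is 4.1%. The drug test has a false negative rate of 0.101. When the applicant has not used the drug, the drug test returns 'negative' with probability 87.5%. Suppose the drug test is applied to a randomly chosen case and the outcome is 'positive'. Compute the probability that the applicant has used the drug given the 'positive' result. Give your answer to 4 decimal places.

P(H | E) ≈ 0.2352

Write H for 'the applicant has used the drug'. Prior odds H:¬H = 0.041/0.959 = 0.042753. For the 'positive' outcome, the likelihood ratio is 0.899/0.125 = 7.1920.
Posterior odds = 0.042753 × 7.1920 = 0.30748, so P(H|E) = 0.30748/(1+0.30748) = 0.2352.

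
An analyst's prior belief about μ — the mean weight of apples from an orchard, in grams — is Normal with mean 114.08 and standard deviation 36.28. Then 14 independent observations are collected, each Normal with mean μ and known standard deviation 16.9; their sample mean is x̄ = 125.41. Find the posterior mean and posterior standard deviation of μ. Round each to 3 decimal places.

Prior precision 1/τ₀² = 1/36.28² = 0.00075974; data precision n/σ² = 14/16.9² = 0.0490179.
Posterior precision = 0.00075974 + 0.0490179 = 0.0497776, giving posterior SD = 1/√0.0497776 = 4.482.
Posterior mean = (0.00075974·114.08 + 0.0490179·125.41) / 0.0497776 = 125.237.

Posterior mean ≈ 125.237; posterior SD ≈ 4.482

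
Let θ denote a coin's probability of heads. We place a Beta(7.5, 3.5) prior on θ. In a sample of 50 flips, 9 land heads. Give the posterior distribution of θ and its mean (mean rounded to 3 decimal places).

Posterior: Beta(16.5, 44.5); mean ≈ 0.270

Observing 9 successes and 41 failures updates Beta(7.5, 3.5) by adding the success and failure counts to the two shape parameters: α = 7.5+9 = 16.5, β = 3.5+41 = 44.5.
E[θ | data] = 16.5/(16.5+44.5) = 0.270.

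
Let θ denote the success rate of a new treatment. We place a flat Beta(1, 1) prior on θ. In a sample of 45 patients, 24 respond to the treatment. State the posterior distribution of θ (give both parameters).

Observing 24 successes and 21 failures updates Beta(1, 1) by adding the success and failure counts to the two shape parameters: α = 1+24 = 25, β = 1+21 = 22.

Posterior: Beta(25, 22)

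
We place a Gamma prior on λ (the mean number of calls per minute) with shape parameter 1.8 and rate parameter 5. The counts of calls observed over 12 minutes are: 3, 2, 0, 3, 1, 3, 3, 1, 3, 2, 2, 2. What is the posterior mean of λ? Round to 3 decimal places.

The Poisson likelihood adds the total count to the shape and the number of exposure periods to the rate. Here ∑xᵢ = 25 and n = 12, so shape 1.8→26.8 and rate 5→17.
Posterior mean = shape/rate = 26.8/17 = 1.576.

Posterior mean ≈ 1.576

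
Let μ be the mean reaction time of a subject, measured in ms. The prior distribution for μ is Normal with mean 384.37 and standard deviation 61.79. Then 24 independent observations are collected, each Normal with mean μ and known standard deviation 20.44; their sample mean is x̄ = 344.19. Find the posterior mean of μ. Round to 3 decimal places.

With known σ, the Normal prior is conjugate. Weight on the data is w = (n/σ²)/(n/σ² + 1/τ₀²) = 0.0574446/(0.0574446+0.00026192) = 0.99546.
Posterior mean = w·x̄ + (1−w)·μ₀ = 0.99546·344.19 + 0.0045388·384.37 = 344.372.

Posterior mean ≈ 344.372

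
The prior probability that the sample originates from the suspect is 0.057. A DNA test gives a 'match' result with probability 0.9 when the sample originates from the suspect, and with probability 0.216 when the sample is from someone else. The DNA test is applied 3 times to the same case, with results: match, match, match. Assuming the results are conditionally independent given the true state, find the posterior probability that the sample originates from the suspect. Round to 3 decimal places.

Posterior P(H) ≈ 0.814

Let H be the event that the sample originates from the suspect; start with P(H) = 0.057. P('match'|H) = 0.9, P('match'|¬H) = 0.216.
Update on result 1 ('match'): P(H) ← 0.9·0.0570 / (0.9·0.0570 + 0.216·0.9430) = 0.051300/0.25499 = 0.2012.
Update on result 2 ('match'): P(H) ← 0.9·0.2012 / (0.9·0.2012 + 0.216·0.7988) = 0.18107/0.35361 = 0.5121.
Update on result 3 ('match'): P(H) ← 0.9·0.5121 / (0.9·0.5121 + 0.216·0.4879) = 0.46085/0.56624 = 0.8139.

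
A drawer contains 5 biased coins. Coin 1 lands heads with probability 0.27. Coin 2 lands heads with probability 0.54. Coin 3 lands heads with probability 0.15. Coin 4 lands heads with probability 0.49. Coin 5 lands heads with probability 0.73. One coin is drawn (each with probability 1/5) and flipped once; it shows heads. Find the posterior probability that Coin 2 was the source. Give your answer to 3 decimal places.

Posterior probability ≈ 0.248

Tabulate prior·likelihood by source: [1] prior 0.2, lik 0.27, product 0.05400; [2] prior 0.2, lik 0.54, product 0.1080; [3] prior 0.2, lik 0.15, product 0.03000; [4] prior 0.2, lik 0.49, product 0.09800; [5] prior 0.2, lik 0.73, product 0.1460.
Normalizing constant = 0.43600; the posterior for Coin 2 is its product over the sum, 0.1080/0.43600 = 0.248.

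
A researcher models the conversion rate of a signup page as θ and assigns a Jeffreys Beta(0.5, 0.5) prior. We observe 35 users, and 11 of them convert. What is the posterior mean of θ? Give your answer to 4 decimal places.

The binomial likelihood is conjugate to the Beta prior: with 11 successes and 24 failures, the posterior is Beta(0.5+11, 0.5+24) = Beta(11.5, 24.5).
Posterior mean = α/(α+β) = 11.5/36 = 0.3194.

Posterior mean ≈ 0.3194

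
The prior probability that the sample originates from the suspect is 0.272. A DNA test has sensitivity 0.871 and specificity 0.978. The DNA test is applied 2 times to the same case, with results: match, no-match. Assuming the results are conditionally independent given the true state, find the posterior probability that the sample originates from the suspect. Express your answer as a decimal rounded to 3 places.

Posterior P(H) ≈ 0.661

Let H be the event that the sample originates from the suspect; start with P(H) = 0.272. P('match'|H) = 0.871, P('match'|¬H) = 0.022.
Update on result 1 ('match'): P(H) ← 0.871·0.2720 / (0.871·0.2720 + 0.022·0.7280) = 0.23691/0.25293 = 0.9367.
Update on result 2 ('no-match'): P(H) ← 0.129·0.9367 / (0.129·0.9367 + 0.978·0.0633) = 0.12083/0.18276 = 0.6611.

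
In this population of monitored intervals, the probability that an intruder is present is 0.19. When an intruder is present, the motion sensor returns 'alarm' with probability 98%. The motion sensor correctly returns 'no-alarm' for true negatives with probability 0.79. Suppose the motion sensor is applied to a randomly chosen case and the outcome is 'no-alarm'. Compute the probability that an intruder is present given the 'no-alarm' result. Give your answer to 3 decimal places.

P(H | E) ≈ 0.006

Let H be the event that an intruder is present. P(H) = 0.19, so P(¬H) = 0.81. With E the 'no-alarm' result, P(E|H) = 0.02 and P(E|¬H) = 0.79.
P(E) = 0.02·0.19 + 0.79·0.81 = 0.0038000 + 0.63990 = 0.64370.
By Bayes' theorem, P(H|E) = 0.0038000 / 0.64370 = 0.006.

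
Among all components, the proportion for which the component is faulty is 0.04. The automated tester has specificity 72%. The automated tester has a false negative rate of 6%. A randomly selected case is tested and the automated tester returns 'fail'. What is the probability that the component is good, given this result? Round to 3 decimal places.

P(¬H | E) ≈ 0.877

Write H for 'the component is faulty'. Prior odds H:¬H = 0.04/0.96 = 0.041667. For the 'fail' outcome, the likelihood ratio is 0.94/0.28 = 3.3571.
Posterior odds = 0.041667 × 3.3571 = 0.13988, so P(H|E) = 0.13988/(1+0.13988) = 0.123. Then P(¬H|E) = 1 − 0.123 = 0.877.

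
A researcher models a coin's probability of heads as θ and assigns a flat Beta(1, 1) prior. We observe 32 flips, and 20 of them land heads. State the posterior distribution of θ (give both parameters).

The binomial likelihood is conjugate to the Beta prior: with 20 successes and 12 failures, the posterior is Beta(1+20, 1+12) = Beta(21, 13).

Posterior: Beta(21, 13)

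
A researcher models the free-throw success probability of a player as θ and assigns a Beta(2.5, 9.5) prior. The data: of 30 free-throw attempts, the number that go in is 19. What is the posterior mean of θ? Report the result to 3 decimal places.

Posterior mean ≈ 0.512

The binomial likelihood is conjugate to the Beta prior: with 19 successes and 11 failures, the posterior is Beta(2.5+19, 9.5+11) = Beta(21.5, 20.5).
E[θ | data] = 21.5/(21.5+20.5) = 0.512.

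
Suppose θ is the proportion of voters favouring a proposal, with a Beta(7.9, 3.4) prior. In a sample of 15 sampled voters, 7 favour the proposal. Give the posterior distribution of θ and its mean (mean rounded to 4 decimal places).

Posterior: Beta(14.9, 11.4); mean ≈ 0.5665

The binomial likelihood is conjugate to the Beta prior: with 7 successes and 8 failures, the posterior is Beta(7.9+7, 3.4+8) = Beta(14.9, 11.4).
Posterior mean = α/(α+β) = 14.9/26.3 = 0.5665.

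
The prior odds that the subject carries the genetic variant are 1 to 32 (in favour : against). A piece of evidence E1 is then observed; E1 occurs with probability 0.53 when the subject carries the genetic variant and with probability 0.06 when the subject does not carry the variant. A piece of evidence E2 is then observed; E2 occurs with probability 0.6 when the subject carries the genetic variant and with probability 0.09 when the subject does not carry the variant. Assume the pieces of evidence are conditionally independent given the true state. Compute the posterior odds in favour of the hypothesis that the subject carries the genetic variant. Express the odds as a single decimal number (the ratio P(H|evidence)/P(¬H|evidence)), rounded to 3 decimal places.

Prior odds = 1/32 = 0.031250. In log-odds, ln(0.031250) = -3.4657.
Add log likelihood ratios: ln(8.8333) + ln(6.6667) = 4.0757.
Posterior log-odds = 0.60992, so posterior odds = exp(0.60992) = 1.8403.

Posterior odds ≈ 1.840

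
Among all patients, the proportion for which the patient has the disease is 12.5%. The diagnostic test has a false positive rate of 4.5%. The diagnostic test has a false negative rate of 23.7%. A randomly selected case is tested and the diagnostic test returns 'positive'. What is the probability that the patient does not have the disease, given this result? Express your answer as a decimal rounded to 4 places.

Write H for 'the patient has the disease'. Prior odds H:¬H = 0.125/0.875 = 0.14286. For the 'positive' outcome, the likelihood ratio is 0.763/0.045 = 16.956.
Posterior odds = 0.14286 × 16.956 = 2.4222, so P(H|E) = 2.4222/(1+2.4222) = 0.7078. Then P(¬H|E) = 1 − 0.7078 = 0.2922.

P(¬H | E) ≈ 0.2922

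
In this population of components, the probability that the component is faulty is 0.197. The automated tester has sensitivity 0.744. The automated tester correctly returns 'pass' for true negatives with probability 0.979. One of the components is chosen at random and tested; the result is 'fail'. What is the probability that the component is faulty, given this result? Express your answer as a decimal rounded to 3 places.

Write H for 'the component is faulty'. Prior odds H:¬H = 0.197/0.803 = 0.24533. For the 'fail' outcome, the likelihood ratio is 0.744/0.021 = 35.429.
Posterior odds = 0.24533 × 35.429 = 8.6917, so P(H|E) = 8.6917/(1+8.6917) = 0.897.

P(H | E) ≈ 0.897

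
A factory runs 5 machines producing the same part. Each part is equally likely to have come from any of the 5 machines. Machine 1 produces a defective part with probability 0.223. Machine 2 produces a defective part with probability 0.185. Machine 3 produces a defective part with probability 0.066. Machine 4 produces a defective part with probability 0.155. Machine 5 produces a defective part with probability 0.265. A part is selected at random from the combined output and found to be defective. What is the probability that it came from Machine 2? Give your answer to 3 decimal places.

Posterior probability ≈ 0.207

P(defective|M1) = 0.223; P(defective|M2) = 0.185; P(defective|M3) = 0.066; P(defective|M4) = 0.155; P(defective|M5) = 0.265.
Prior × likelihood for each source: 0.2·0.223=0.04460, 0.2·0.185=0.03700, 0.2·0.066=0.01320, 0.2·0.155=0.03100, 0.2·0.265=0.05300. Summing gives P(defective) = 0.17880.
P(Machine 2 | defective) = 0.03700 / 0.17880 = 0.207.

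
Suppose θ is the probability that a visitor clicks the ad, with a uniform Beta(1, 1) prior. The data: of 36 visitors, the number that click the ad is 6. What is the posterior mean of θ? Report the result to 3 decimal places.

Posterior mean ≈ 0.184

The binomial likelihood is conjugate to the Beta prior: with 6 successes and 30 failures, the posterior is Beta(1+6, 1+30) = Beta(7, 31).
E[θ | data] = 7/(7+31) = 0.184.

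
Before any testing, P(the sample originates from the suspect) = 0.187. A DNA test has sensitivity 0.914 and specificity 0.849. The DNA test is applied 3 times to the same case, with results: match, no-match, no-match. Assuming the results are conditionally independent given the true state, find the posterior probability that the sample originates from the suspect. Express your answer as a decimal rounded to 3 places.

Let H be the event that the sample originates from the suspect; start with P(H) = 0.187. P('match'|H) = 0.914, P('match'|¬H) = 0.151.
Update on result 1 ('match'): P(H) ← 0.914·0.1870 / (0.914·0.1870 + 0.151·0.8130) = 0.17092/0.29368 = 0.5820.
Update on result 2 ('no-match'): P(H) ← 0.086·0.5820 / (0.086·0.5820 + 0.849·0.4180) = 0.050051/0.40495 = 0.1236.
Update on result 3 ('no-match'): P(H) ← 0.086·0.1236 / (0.086·0.1236 + 0.849·0.8764) = 0.010629/0.75469 = 0.0141.

Posterior P(H) ≈ 0.014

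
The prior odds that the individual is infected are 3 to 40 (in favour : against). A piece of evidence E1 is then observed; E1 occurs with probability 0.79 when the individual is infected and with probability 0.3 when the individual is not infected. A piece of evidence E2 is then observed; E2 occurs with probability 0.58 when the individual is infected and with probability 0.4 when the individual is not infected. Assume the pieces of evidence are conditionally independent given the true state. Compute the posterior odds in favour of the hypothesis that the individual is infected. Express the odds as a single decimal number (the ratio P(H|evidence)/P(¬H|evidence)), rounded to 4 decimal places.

Posterior odds ≈ 0.2864

Prior odds = 3/40 = 0.075000. In log-odds, ln(0.075000) = -2.5903.
Add log likelihood ratios: ln(2.6333) + ln(1.4500) = 1.3398.
Posterior log-odds = -1.2505, so posterior odds = exp(-1.2505) = 0.28637.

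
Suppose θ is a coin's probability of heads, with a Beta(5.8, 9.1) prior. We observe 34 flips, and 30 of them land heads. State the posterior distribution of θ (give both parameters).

Observing 30 successes and 4 failures updates Beta(5.8, 9.1) by adding the success and failure counts to the two shape parameters: α = 5.8+30 = 35.8, β = 9.1+4 = 13.1.

Posterior: Beta(35.8, 13.1)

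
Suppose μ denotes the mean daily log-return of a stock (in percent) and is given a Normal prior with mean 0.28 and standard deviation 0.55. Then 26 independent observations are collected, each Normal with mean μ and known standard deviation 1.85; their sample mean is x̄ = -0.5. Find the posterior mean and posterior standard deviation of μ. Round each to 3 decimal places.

Prior precision 1/τ₀² = 1/0.55² = 3.30579; data precision n/σ² = 26/1.85² = 7.59679.
Posterior precision = 3.30579 + 7.59679 = 10.9026, giving posterior SD = 1/√10.9026 = 0.303.
Posterior mean = (3.30579·0.28 + 7.59679·-0.5) / 10.9026 = -0.263.

Posterior mean ≈ -0.263; posterior SD ≈ 0.303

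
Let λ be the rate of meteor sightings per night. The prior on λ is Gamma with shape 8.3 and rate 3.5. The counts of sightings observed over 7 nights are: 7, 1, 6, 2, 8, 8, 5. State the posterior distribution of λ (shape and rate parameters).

Total count ∑xᵢ = 37 over n = 7 nights.
Gamma is conjugate to the Poisson likelihood: posterior is Gamma(shape = 8.3+37 = 45.3, rate = 3.5+7 = 10.5).

Posterior: Gamma(shape=45.3, rate=10.5)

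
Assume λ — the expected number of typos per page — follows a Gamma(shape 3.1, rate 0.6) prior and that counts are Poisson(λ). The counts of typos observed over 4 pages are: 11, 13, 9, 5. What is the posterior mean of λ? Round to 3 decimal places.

The Poisson likelihood adds the total count to the shape and the number of exposure periods to the rate. Here ∑xᵢ = 38 and n = 4, so shape 3.1→41.1 and rate 0.6→4.6.
Posterior mean = shape/rate = 41.1/4.6 = 8.935.

Posterior mean ≈ 8.935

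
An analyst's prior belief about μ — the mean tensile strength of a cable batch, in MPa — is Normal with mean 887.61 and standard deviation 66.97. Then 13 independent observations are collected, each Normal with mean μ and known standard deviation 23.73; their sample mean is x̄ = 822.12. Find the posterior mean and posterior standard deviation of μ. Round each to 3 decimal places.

Posterior mean ≈ 822.746; posterior SD ≈ 6.550

With known σ, the Normal prior is conjugate. Weight on the data is w = (n/σ²)/(n/σ² + 1/τ₀²) = 0.0230860/(0.0230860+0.00022297) = 0.99043.
Posterior mean = w·x̄ + (1−w)·μ₀ = 0.99043·822.12 + 0.0095657·887.61 = 822.746. Posterior variance = 1/(0.0230860+0.00022297) = 42.9020, so SD = 6.550.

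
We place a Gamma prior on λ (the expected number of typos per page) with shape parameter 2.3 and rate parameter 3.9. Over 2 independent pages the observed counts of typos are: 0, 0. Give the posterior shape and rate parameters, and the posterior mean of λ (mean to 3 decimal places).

Total count ∑xᵢ = 0 over n = 2 pages.
Gamma is conjugate to the Poisson likelihood: posterior is Gamma(shape = 2.3+0 = 2.3, rate = 3.9+2 = 5.9).
E[λ | data] = 2.3/5.9 = 0.390.

Posterior: Gamma(shape=2.3, rate=5.9); mean ≈ 0.390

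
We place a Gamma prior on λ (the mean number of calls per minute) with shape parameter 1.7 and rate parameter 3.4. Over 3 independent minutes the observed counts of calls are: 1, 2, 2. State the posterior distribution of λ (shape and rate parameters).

Total count ∑xᵢ = 5 over n = 3 minutes.
Gamma is conjugate to the Poisson likelihood: posterior is Gamma(shape = 1.7+5 = 6.7, rate = 3.4+3 = 6.4).

Posterior: Gamma(shape=6.7, rate=6.4)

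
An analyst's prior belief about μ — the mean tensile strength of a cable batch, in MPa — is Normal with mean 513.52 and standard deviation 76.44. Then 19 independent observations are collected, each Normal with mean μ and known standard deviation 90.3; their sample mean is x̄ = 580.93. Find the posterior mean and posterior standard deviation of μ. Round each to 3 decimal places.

Prior precision 1/τ₀² = 1/76.44² = 0.00017114; data precision n/σ² = 19/90.3² = 0.00233012.
Posterior precision = 0.00017114 + 0.00233012 = 0.00250126, giving posterior SD = 1/√0.00250126 = 19.995.
Posterior mean = (0.00017114·513.52 + 0.00233012·580.93) / 0.00250126 = 576.318.

Posterior mean ≈ 576.318; posterior SD ≈ 19.995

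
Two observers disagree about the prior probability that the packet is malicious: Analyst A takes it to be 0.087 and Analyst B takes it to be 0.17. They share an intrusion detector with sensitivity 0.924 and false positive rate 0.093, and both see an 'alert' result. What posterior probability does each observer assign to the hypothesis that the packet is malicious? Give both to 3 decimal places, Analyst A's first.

The likelihood ratio for an 'alert' result is 0.924/0.093 = 9.9355.
Analyst A: prior odds 0.087/0.913 = 0.095290; posterior odds 0.94675; posterior probability 0.486.
Analyst B: prior odds 0.17/0.83 = 0.20482; posterior odds 2.0350; posterior probability 0.671.

Analyst A: 0.486; Analyst B: 0.671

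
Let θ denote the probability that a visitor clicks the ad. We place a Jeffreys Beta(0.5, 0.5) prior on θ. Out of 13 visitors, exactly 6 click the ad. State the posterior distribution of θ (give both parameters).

The binomial likelihood is conjugate to the Beta prior: with 6 successes and 7 failures, the posterior is Beta(0.5+6, 0.5+7) = Beta(6.5, 7.5).

Posterior: Beta(6.5, 7.5)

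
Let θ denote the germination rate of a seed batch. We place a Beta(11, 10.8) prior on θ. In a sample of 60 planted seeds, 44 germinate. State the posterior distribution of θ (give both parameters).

Posterior: Beta(55, 26.8)

The binomial likelihood is conjugate to the Beta prior: with 44 successes and 16 failures, the posterior is Beta(11+44, 10.8+16) = Beta(55, 26.8).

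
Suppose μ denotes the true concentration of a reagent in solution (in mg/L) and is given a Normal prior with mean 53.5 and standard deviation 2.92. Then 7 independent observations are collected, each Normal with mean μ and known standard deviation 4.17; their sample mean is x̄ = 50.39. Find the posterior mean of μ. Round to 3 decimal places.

Posterior mean ≈ 51.092

Prior precision 1/τ₀² = 1/2.92² = 0.117283; data precision n/σ² = 7/4.17² = 0.402556.
Posterior precision = 0.117283 + 0.402556 = 0.519838.
Posterior mean = (0.117283·53.5 + 0.402556·50.39) / 0.519838 = 51.092.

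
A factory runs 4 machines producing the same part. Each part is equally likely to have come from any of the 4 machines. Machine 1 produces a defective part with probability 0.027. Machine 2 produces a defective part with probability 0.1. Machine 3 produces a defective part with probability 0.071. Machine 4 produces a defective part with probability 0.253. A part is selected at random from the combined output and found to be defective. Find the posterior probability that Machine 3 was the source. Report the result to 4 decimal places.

Posterior probability ≈ 0.1574

P(defective|M1) = 0.027; P(defective|M2) = 0.1; P(defective|M3) = 0.071; P(defective|M4) = 0.253.
Prior × likelihood for each source: 0.25·0.027=0.006750, 0.25·0.1=0.02500, 0.25·0.071=0.01775, 0.25·0.253=0.06325. Summing gives P(defective) = 0.11275.
P(Machine 3 | defective) = 0.01775 / 0.11275 = 0.1574.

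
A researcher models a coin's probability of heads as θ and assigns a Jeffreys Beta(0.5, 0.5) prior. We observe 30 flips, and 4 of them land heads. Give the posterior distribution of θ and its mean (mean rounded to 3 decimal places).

Observing 4 successes and 26 failures updates Beta(0.5, 0.5) by adding the success and failure counts to the two shape parameters: α = 0.5+4 = 4.5, β = 0.5+26 = 26.5.
E[θ | data] = 4.5/(4.5+26.5) = 0.145.

Posterior: Beta(4.5, 26.5); mean ≈ 0.145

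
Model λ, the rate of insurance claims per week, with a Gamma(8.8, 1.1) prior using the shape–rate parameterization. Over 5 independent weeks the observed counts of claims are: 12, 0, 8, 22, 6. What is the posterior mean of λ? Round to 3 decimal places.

Posterior mean ≈ 9.311

The Poisson likelihood adds the total count to the shape and the number of exposure periods to the rate. Here ∑xᵢ = 48 and n = 5, so shape 8.8→56.8 and rate 1.1→6.1.
E[λ | data] = 56.8/6.1 = 9.311.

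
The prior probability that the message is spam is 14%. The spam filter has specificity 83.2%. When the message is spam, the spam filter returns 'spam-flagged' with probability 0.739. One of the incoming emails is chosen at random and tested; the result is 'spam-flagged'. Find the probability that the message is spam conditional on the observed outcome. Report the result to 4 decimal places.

P(H | E) ≈ 0.4173

Write H for 'the message is spam'. Prior odds H:¬H = 0.14/0.86 = 0.16279. For the 'spam-flagged' outcome, the likelihood ratio is 0.739/0.168 = 4.3988.
Posterior odds = 0.16279 × 4.3988 = 0.71609, so P(H|E) = 0.71609/(1+0.71609) = 0.4173.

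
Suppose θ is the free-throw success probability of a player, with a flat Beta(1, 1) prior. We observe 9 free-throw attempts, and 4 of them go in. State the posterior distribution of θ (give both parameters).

The binomial likelihood is conjugate to the Beta prior: with 4 successes and 5 failures, the posterior is Beta(1+4, 1+5) = Beta(5, 6).

Posterior: Beta(5, 6)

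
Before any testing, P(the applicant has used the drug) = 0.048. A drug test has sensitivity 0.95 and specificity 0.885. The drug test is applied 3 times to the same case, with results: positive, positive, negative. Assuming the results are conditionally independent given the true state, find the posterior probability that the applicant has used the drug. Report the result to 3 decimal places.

Posterior P(H) ≈ 0.163

With H the event that the applicant has used the drug, the joint likelihood of the observed sequence is P(data|H) = 0.95·0.95·0.05 = 0.045125 and P(data|¬H) = 0.115·0.115·0.885 = 0.011704.
Bayes: P(H|data) = 0.048·0.045125 / (0.048·0.045125 + 0.952·0.011704) = 0.0021660/0.013308 = 0.1628.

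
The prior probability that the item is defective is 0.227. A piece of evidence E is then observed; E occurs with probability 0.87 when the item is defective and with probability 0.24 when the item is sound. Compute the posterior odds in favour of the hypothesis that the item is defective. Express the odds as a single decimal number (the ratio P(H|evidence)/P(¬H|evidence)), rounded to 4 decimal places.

Prior odds = 0.227/(1−0.227) = 0.29366.
Likelihood ratio for E = 0.87/0.24 = 3.6250.
Posterior odds = prior odds × LR = 1.0645.

Posterior odds ≈ 1.0645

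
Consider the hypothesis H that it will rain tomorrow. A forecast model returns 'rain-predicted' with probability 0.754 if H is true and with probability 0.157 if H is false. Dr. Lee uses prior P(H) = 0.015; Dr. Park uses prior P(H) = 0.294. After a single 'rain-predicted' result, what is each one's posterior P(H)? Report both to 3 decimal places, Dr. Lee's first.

Dr. Lee: 0.068; Dr. Park: 0.667

The likelihood ratio for a 'rain-predicted' result is 0.754/0.157 = 4.8025.
Dr. Lee: prior odds 0.015/0.985 = 0.015228; posterior odds 0.073135; posterior probability 0.068.
Dr. Park: prior odds 0.294/0.706 = 0.41643; posterior odds 1.9999; posterior probability 0.667.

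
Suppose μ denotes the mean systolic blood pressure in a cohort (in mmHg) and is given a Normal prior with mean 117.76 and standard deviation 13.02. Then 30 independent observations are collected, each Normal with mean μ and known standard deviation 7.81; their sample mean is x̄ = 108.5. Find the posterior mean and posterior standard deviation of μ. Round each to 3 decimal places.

With known σ, the Normal prior is conjugate. Weight on the data is w = (n/σ²)/(n/σ² + 1/τ₀²) = 0.491835/(0.491835+0.00589900) = 0.98815.
Posterior mean = w·x̄ + (1−w)·μ₀ = 0.98815·108.5 + 0.011852·117.76 = 108.610. Posterior variance = 1/(0.491835+0.00589900) = 2.00911, so SD = 1.417.

Posterior mean ≈ 108.610; posterior SD ≈ 1.417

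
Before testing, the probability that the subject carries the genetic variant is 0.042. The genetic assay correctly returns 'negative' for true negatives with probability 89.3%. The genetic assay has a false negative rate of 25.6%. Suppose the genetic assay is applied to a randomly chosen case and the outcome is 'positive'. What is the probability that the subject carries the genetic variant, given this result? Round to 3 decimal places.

P(H | E) ≈ 0.234

Write H for 'the subject carries the genetic variant'. Prior odds H:¬H = 0.042/0.958 = 0.043841. For the 'positive' outcome, the likelihood ratio is 0.744/0.107 = 6.9533.
Posterior odds = 0.043841 × 6.9533 = 0.30484, so P(H|E) = 0.30484/(1+0.30484) = 0.234.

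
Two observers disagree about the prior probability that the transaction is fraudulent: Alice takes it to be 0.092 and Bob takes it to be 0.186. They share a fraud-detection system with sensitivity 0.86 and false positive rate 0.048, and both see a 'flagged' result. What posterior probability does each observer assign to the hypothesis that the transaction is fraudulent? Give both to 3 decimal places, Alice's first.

Alice: 0.645; Bob: 0.804

The likelihood ratio for a 'flagged' result is 0.86/0.048 = 17.917.
Alice: prior odds 0.092/0.908 = 0.10132; posterior odds 1.8153; posterior probability 0.645.
Bob: prior odds 0.186/0.814 = 0.22850; posterior odds 4.0940; posterior probability 0.804.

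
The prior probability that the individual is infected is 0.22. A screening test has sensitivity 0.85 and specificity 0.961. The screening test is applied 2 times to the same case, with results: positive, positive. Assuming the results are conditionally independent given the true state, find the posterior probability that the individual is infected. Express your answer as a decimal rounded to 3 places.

With H the event that the individual is infected, the joint likelihood of the observed sequence is P(data|H) = 0.85·0.85 = 0.72250 and P(data|¬H) = 0.039·0.039 = 0.0015210.
Bayes: P(H|data) = 0.22·0.72250 / (0.22·0.72250 + 0.78·0.0015210) = 0.15895/0.16014 = 0.9926.

Posterior P(H) ≈ 0.993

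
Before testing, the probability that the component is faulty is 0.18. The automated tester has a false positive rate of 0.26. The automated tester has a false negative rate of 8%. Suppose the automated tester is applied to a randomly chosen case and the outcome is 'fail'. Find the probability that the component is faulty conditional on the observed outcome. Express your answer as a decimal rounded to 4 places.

P(H | E) ≈ 0.4372

Write H for 'the component is faulty'. Prior odds H:¬H = 0.18/0.82 = 0.21951. For the 'fail' outcome, the likelihood ratio is 0.92/0.26 = 3.5385.
Posterior odds = 0.21951 × 3.5385 = 0.77674, so P(H|E) = 0.77674/(1+0.77674) = 0.4372.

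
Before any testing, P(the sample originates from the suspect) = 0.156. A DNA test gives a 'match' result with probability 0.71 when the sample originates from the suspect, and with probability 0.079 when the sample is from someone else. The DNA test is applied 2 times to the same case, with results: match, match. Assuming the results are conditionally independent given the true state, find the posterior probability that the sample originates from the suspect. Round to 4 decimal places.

With H the event that the sample originates from the suspect, the joint likelihood of the observed sequence is P(data|H) = 0.71·0.71 = 0.50410 and P(data|¬H) = 0.079·0.079 = 0.0062410.
Bayes: P(H|data) = 0.156·0.50410 / (0.156·0.50410 + 0.844·0.0062410) = 0.078640/0.083907 = 0.9372.

Posterior P(H) ≈ 0.9372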